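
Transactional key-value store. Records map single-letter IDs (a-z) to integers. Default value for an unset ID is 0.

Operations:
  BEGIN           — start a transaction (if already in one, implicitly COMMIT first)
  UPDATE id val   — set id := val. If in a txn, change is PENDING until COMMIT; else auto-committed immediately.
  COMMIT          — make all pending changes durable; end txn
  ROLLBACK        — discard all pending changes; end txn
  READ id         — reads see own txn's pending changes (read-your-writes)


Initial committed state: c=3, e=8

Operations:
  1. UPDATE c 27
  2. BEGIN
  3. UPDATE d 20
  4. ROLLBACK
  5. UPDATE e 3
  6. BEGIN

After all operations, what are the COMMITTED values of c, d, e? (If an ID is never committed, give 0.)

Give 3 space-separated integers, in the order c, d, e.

Initial committed: {c=3, e=8}
Op 1: UPDATE c=27 (auto-commit; committed c=27)
Op 2: BEGIN: in_txn=True, pending={}
Op 3: UPDATE d=20 (pending; pending now {d=20})
Op 4: ROLLBACK: discarded pending ['d']; in_txn=False
Op 5: UPDATE e=3 (auto-commit; committed e=3)
Op 6: BEGIN: in_txn=True, pending={}
Final committed: {c=27, e=3}

Answer: 27 0 3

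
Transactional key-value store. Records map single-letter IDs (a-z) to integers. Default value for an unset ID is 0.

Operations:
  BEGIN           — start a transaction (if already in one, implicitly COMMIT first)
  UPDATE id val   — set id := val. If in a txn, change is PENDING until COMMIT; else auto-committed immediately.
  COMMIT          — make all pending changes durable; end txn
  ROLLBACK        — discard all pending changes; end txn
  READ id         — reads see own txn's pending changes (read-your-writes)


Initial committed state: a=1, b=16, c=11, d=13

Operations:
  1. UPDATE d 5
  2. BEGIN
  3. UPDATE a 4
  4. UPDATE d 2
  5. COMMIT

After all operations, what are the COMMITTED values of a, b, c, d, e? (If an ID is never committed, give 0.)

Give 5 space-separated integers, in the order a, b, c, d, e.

Answer: 4 16 11 2 0

Derivation:
Initial committed: {a=1, b=16, c=11, d=13}
Op 1: UPDATE d=5 (auto-commit; committed d=5)
Op 2: BEGIN: in_txn=True, pending={}
Op 3: UPDATE a=4 (pending; pending now {a=4})
Op 4: UPDATE d=2 (pending; pending now {a=4, d=2})
Op 5: COMMIT: merged ['a', 'd'] into committed; committed now {a=4, b=16, c=11, d=2}
Final committed: {a=4, b=16, c=11, d=2}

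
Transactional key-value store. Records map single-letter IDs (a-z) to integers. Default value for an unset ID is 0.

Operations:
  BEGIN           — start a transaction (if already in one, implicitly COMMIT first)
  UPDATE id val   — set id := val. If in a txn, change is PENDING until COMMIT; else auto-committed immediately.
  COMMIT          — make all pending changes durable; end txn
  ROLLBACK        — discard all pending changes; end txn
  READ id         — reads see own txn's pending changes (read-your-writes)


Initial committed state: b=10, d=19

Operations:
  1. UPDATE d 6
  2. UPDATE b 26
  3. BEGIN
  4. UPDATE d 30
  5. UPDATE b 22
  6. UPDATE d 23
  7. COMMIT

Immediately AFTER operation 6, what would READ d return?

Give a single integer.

Answer: 23

Derivation:
Initial committed: {b=10, d=19}
Op 1: UPDATE d=6 (auto-commit; committed d=6)
Op 2: UPDATE b=26 (auto-commit; committed b=26)
Op 3: BEGIN: in_txn=True, pending={}
Op 4: UPDATE d=30 (pending; pending now {d=30})
Op 5: UPDATE b=22 (pending; pending now {b=22, d=30})
Op 6: UPDATE d=23 (pending; pending now {b=22, d=23})
After op 6: visible(d) = 23 (pending={b=22, d=23}, committed={b=26, d=6})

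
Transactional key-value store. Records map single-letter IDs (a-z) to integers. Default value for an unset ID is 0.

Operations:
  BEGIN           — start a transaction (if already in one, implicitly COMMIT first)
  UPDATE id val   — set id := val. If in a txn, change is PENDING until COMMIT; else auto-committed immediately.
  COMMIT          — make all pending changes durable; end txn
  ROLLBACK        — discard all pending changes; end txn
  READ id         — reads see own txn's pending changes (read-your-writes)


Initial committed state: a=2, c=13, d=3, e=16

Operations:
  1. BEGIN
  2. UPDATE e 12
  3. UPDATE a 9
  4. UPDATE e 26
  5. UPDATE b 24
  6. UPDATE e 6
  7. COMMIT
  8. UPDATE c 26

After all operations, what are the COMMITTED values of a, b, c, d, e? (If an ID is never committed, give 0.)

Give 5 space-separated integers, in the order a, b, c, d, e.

Initial committed: {a=2, c=13, d=3, e=16}
Op 1: BEGIN: in_txn=True, pending={}
Op 2: UPDATE e=12 (pending; pending now {e=12})
Op 3: UPDATE a=9 (pending; pending now {a=9, e=12})
Op 4: UPDATE e=26 (pending; pending now {a=9, e=26})
Op 5: UPDATE b=24 (pending; pending now {a=9, b=24, e=26})
Op 6: UPDATE e=6 (pending; pending now {a=9, b=24, e=6})
Op 7: COMMIT: merged ['a', 'b', 'e'] into committed; committed now {a=9, b=24, c=13, d=3, e=6}
Op 8: UPDATE c=26 (auto-commit; committed c=26)
Final committed: {a=9, b=24, c=26, d=3, e=6}

Answer: 9 24 26 3 6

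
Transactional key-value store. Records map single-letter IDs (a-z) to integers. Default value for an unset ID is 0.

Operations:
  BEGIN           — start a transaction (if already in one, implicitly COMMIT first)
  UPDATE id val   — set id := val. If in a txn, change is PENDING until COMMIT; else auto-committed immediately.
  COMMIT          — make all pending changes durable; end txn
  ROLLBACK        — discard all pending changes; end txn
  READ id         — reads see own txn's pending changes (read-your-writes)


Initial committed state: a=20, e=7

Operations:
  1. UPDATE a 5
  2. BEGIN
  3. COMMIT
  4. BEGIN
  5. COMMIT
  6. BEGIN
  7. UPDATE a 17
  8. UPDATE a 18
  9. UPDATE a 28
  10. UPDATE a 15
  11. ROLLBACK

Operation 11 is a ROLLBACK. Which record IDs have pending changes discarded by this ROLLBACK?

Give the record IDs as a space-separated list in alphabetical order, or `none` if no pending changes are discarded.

Answer: a

Derivation:
Initial committed: {a=20, e=7}
Op 1: UPDATE a=5 (auto-commit; committed a=5)
Op 2: BEGIN: in_txn=True, pending={}
Op 3: COMMIT: merged [] into committed; committed now {a=5, e=7}
Op 4: BEGIN: in_txn=True, pending={}
Op 5: COMMIT: merged [] into committed; committed now {a=5, e=7}
Op 6: BEGIN: in_txn=True, pending={}
Op 7: UPDATE a=17 (pending; pending now {a=17})
Op 8: UPDATE a=18 (pending; pending now {a=18})
Op 9: UPDATE a=28 (pending; pending now {a=28})
Op 10: UPDATE a=15 (pending; pending now {a=15})
Op 11: ROLLBACK: discarded pending ['a']; in_txn=False
ROLLBACK at op 11 discards: ['a']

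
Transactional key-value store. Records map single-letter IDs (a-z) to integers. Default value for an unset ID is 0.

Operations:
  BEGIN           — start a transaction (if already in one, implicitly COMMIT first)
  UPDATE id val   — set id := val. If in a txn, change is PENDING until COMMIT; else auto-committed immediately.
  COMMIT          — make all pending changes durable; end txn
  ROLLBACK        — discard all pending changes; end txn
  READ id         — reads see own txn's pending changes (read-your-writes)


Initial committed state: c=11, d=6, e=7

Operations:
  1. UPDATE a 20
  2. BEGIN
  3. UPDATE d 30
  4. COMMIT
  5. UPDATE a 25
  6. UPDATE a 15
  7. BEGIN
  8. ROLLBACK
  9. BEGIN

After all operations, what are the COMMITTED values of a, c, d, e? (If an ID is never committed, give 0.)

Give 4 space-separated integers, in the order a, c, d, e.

Initial committed: {c=11, d=6, e=7}
Op 1: UPDATE a=20 (auto-commit; committed a=20)
Op 2: BEGIN: in_txn=True, pending={}
Op 3: UPDATE d=30 (pending; pending now {d=30})
Op 4: COMMIT: merged ['d'] into committed; committed now {a=20, c=11, d=30, e=7}
Op 5: UPDATE a=25 (auto-commit; committed a=25)
Op 6: UPDATE a=15 (auto-commit; committed a=15)
Op 7: BEGIN: in_txn=True, pending={}
Op 8: ROLLBACK: discarded pending []; in_txn=False
Op 9: BEGIN: in_txn=True, pending={}
Final committed: {a=15, c=11, d=30, e=7}

Answer: 15 11 30 7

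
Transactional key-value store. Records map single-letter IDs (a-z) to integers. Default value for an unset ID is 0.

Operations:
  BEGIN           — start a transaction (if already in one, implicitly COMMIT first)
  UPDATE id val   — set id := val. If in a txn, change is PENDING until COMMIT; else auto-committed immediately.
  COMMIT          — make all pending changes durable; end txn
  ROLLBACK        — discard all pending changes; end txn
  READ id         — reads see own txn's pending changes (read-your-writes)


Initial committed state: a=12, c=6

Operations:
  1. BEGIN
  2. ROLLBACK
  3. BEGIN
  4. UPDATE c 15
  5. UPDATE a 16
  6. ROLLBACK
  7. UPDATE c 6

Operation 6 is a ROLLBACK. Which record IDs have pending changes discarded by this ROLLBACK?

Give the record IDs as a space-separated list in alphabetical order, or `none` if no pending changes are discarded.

Initial committed: {a=12, c=6}
Op 1: BEGIN: in_txn=True, pending={}
Op 2: ROLLBACK: discarded pending []; in_txn=False
Op 3: BEGIN: in_txn=True, pending={}
Op 4: UPDATE c=15 (pending; pending now {c=15})
Op 5: UPDATE a=16 (pending; pending now {a=16, c=15})
Op 6: ROLLBACK: discarded pending ['a', 'c']; in_txn=False
Op 7: UPDATE c=6 (auto-commit; committed c=6)
ROLLBACK at op 6 discards: ['a', 'c']

Answer: a c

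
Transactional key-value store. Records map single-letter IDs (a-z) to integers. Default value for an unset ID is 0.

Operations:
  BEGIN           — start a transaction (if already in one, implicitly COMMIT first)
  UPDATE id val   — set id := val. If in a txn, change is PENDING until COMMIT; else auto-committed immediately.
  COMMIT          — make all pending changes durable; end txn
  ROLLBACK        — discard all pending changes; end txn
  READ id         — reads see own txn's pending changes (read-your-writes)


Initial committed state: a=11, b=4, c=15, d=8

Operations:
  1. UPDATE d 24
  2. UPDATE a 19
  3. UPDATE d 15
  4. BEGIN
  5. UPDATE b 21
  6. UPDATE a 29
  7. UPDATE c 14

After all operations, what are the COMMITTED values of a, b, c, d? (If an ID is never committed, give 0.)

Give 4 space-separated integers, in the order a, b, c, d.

Initial committed: {a=11, b=4, c=15, d=8}
Op 1: UPDATE d=24 (auto-commit; committed d=24)
Op 2: UPDATE a=19 (auto-commit; committed a=19)
Op 3: UPDATE d=15 (auto-commit; committed d=15)
Op 4: BEGIN: in_txn=True, pending={}
Op 5: UPDATE b=21 (pending; pending now {b=21})
Op 6: UPDATE a=29 (pending; pending now {a=29, b=21})
Op 7: UPDATE c=14 (pending; pending now {a=29, b=21, c=14})
Final committed: {a=19, b=4, c=15, d=15}

Answer: 19 4 15 15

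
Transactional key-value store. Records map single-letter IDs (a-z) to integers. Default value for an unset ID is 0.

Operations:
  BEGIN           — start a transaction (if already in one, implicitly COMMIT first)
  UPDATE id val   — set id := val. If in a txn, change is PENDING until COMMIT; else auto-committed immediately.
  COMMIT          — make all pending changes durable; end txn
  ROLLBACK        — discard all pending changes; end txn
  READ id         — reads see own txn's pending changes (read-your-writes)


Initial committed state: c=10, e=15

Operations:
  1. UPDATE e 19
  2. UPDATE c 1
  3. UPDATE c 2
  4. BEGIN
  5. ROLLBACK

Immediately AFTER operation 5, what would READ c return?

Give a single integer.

Answer: 2

Derivation:
Initial committed: {c=10, e=15}
Op 1: UPDATE e=19 (auto-commit; committed e=19)
Op 2: UPDATE c=1 (auto-commit; committed c=1)
Op 3: UPDATE c=2 (auto-commit; committed c=2)
Op 4: BEGIN: in_txn=True, pending={}
Op 5: ROLLBACK: discarded pending []; in_txn=False
After op 5: visible(c) = 2 (pending={}, committed={c=2, e=19})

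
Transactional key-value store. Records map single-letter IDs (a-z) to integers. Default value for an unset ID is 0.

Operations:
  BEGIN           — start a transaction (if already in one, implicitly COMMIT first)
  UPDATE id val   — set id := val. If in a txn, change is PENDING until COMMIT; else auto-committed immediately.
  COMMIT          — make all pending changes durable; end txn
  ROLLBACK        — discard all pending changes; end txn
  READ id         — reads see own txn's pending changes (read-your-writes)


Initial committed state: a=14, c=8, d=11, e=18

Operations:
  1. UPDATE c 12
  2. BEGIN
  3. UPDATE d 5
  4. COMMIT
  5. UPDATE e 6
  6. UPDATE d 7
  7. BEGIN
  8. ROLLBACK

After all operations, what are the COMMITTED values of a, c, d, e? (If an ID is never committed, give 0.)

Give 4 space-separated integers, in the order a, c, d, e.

Initial committed: {a=14, c=8, d=11, e=18}
Op 1: UPDATE c=12 (auto-commit; committed c=12)
Op 2: BEGIN: in_txn=True, pending={}
Op 3: UPDATE d=5 (pending; pending now {d=5})
Op 4: COMMIT: merged ['d'] into committed; committed now {a=14, c=12, d=5, e=18}
Op 5: UPDATE e=6 (auto-commit; committed e=6)
Op 6: UPDATE d=7 (auto-commit; committed d=7)
Op 7: BEGIN: in_txn=True, pending={}
Op 8: ROLLBACK: discarded pending []; in_txn=False
Final committed: {a=14, c=12, d=7, e=6}

Answer: 14 12 7 6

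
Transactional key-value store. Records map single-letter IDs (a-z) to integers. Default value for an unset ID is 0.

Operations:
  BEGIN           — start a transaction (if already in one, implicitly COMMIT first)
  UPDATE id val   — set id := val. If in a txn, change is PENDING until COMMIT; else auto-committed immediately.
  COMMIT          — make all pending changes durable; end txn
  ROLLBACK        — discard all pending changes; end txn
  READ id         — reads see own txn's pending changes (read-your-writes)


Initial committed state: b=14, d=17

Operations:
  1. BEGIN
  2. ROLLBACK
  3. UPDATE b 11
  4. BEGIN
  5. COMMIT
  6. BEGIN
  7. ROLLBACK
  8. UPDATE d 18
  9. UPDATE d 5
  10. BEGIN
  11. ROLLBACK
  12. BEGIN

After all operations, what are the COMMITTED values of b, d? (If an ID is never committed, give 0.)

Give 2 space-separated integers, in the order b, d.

Initial committed: {b=14, d=17}
Op 1: BEGIN: in_txn=True, pending={}
Op 2: ROLLBACK: discarded pending []; in_txn=False
Op 3: UPDATE b=11 (auto-commit; committed b=11)
Op 4: BEGIN: in_txn=True, pending={}
Op 5: COMMIT: merged [] into committed; committed now {b=11, d=17}
Op 6: BEGIN: in_txn=True, pending={}
Op 7: ROLLBACK: discarded pending []; in_txn=False
Op 8: UPDATE d=18 (auto-commit; committed d=18)
Op 9: UPDATE d=5 (auto-commit; committed d=5)
Op 10: BEGIN: in_txn=True, pending={}
Op 11: ROLLBACK: discarded pending []; in_txn=False
Op 12: BEGIN: in_txn=True, pending={}
Final committed: {b=11, d=5}

Answer: 11 5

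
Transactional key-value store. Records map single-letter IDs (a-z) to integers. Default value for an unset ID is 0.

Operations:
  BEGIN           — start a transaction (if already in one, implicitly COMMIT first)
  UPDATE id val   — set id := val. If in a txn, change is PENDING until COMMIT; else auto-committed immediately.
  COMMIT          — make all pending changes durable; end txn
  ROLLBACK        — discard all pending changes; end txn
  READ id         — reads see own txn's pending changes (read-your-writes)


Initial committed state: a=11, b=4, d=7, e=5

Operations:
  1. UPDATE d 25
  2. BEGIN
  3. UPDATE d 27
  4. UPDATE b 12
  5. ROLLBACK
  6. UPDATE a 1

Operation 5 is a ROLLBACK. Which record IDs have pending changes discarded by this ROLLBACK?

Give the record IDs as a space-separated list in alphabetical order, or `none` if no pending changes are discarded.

Answer: b d

Derivation:
Initial committed: {a=11, b=4, d=7, e=5}
Op 1: UPDATE d=25 (auto-commit; committed d=25)
Op 2: BEGIN: in_txn=True, pending={}
Op 3: UPDATE d=27 (pending; pending now {d=27})
Op 4: UPDATE b=12 (pending; pending now {b=12, d=27})
Op 5: ROLLBACK: discarded pending ['b', 'd']; in_txn=False
Op 6: UPDATE a=1 (auto-commit; committed a=1)
ROLLBACK at op 5 discards: ['b', 'd']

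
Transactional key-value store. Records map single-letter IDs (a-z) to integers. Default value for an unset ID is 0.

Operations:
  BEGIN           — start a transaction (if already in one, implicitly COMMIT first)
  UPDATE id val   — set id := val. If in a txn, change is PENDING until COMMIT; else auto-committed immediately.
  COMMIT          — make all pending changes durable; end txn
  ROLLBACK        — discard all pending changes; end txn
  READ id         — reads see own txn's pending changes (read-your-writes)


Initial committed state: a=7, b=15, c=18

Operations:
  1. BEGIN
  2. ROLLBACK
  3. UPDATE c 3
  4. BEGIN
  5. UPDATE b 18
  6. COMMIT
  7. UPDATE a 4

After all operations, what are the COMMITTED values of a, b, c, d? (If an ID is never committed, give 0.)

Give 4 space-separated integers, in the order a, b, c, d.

Initial committed: {a=7, b=15, c=18}
Op 1: BEGIN: in_txn=True, pending={}
Op 2: ROLLBACK: discarded pending []; in_txn=False
Op 3: UPDATE c=3 (auto-commit; committed c=3)
Op 4: BEGIN: in_txn=True, pending={}
Op 5: UPDATE b=18 (pending; pending now {b=18})
Op 6: COMMIT: merged ['b'] into committed; committed now {a=7, b=18, c=3}
Op 7: UPDATE a=4 (auto-commit; committed a=4)
Final committed: {a=4, b=18, c=3}

Answer: 4 18 3 0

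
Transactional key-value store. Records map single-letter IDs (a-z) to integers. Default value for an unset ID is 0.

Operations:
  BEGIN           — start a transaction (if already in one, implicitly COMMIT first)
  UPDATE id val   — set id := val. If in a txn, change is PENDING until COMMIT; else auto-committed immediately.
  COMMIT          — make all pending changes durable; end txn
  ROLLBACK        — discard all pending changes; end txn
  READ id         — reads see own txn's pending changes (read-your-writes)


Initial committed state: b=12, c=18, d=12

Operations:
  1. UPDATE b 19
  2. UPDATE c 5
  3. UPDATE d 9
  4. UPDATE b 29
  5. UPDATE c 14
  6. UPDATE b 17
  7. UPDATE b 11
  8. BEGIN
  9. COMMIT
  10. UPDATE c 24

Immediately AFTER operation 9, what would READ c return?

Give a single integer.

Initial committed: {b=12, c=18, d=12}
Op 1: UPDATE b=19 (auto-commit; committed b=19)
Op 2: UPDATE c=5 (auto-commit; committed c=5)
Op 3: UPDATE d=9 (auto-commit; committed d=9)
Op 4: UPDATE b=29 (auto-commit; committed b=29)
Op 5: UPDATE c=14 (auto-commit; committed c=14)
Op 6: UPDATE b=17 (auto-commit; committed b=17)
Op 7: UPDATE b=11 (auto-commit; committed b=11)
Op 8: BEGIN: in_txn=True, pending={}
Op 9: COMMIT: merged [] into committed; committed now {b=11, c=14, d=9}
After op 9: visible(c) = 14 (pending={}, committed={b=11, c=14, d=9})

Answer: 14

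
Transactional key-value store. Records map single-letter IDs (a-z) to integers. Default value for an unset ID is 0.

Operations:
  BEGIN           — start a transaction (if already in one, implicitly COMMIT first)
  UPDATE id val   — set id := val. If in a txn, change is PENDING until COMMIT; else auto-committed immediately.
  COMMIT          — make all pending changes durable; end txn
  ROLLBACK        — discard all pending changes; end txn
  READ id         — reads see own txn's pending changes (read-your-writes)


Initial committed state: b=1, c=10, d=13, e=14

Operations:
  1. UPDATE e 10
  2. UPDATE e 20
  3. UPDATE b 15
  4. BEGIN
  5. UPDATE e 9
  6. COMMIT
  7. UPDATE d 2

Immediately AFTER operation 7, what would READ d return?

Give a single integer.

Initial committed: {b=1, c=10, d=13, e=14}
Op 1: UPDATE e=10 (auto-commit; committed e=10)
Op 2: UPDATE e=20 (auto-commit; committed e=20)
Op 3: UPDATE b=15 (auto-commit; committed b=15)
Op 4: BEGIN: in_txn=True, pending={}
Op 5: UPDATE e=9 (pending; pending now {e=9})
Op 6: COMMIT: merged ['e'] into committed; committed now {b=15, c=10, d=13, e=9}
Op 7: UPDATE d=2 (auto-commit; committed d=2)
After op 7: visible(d) = 2 (pending={}, committed={b=15, c=10, d=2, e=9})

Answer: 2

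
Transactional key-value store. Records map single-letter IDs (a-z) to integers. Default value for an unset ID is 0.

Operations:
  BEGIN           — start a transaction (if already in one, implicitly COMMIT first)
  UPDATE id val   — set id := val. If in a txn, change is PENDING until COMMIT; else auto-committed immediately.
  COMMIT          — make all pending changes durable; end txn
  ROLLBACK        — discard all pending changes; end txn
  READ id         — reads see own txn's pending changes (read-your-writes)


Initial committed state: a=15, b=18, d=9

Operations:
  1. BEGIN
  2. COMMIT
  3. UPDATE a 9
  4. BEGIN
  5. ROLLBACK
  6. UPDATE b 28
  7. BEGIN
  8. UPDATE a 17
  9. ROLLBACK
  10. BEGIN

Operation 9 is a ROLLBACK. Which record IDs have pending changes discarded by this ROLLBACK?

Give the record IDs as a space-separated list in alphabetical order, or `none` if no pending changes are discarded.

Answer: a

Derivation:
Initial committed: {a=15, b=18, d=9}
Op 1: BEGIN: in_txn=True, pending={}
Op 2: COMMIT: merged [] into committed; committed now {a=15, b=18, d=9}
Op 3: UPDATE a=9 (auto-commit; committed a=9)
Op 4: BEGIN: in_txn=True, pending={}
Op 5: ROLLBACK: discarded pending []; in_txn=False
Op 6: UPDATE b=28 (auto-commit; committed b=28)
Op 7: BEGIN: in_txn=True, pending={}
Op 8: UPDATE a=17 (pending; pending now {a=17})
Op 9: ROLLBACK: discarded pending ['a']; in_txn=False
Op 10: BEGIN: in_txn=True, pending={}
ROLLBACK at op 9 discards: ['a']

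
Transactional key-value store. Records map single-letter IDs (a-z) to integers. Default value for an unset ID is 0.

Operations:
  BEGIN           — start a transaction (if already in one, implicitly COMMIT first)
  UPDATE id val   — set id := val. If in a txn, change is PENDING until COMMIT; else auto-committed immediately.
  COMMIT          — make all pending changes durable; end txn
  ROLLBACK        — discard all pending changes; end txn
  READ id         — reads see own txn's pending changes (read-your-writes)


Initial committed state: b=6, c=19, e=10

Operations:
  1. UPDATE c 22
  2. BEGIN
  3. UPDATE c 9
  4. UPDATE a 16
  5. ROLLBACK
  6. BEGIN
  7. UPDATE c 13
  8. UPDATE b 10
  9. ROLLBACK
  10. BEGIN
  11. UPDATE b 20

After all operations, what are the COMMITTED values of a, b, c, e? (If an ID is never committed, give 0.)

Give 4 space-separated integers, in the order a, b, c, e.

Answer: 0 6 22 10

Derivation:
Initial committed: {b=6, c=19, e=10}
Op 1: UPDATE c=22 (auto-commit; committed c=22)
Op 2: BEGIN: in_txn=True, pending={}
Op 3: UPDATE c=9 (pending; pending now {c=9})
Op 4: UPDATE a=16 (pending; pending now {a=16, c=9})
Op 5: ROLLBACK: discarded pending ['a', 'c']; in_txn=False
Op 6: BEGIN: in_txn=True, pending={}
Op 7: UPDATE c=13 (pending; pending now {c=13})
Op 8: UPDATE b=10 (pending; pending now {b=10, c=13})
Op 9: ROLLBACK: discarded pending ['b', 'c']; in_txn=False
Op 10: BEGIN: in_txn=True, pending={}
Op 11: UPDATE b=20 (pending; pending now {b=20})
Final committed: {b=6, c=22, e=10}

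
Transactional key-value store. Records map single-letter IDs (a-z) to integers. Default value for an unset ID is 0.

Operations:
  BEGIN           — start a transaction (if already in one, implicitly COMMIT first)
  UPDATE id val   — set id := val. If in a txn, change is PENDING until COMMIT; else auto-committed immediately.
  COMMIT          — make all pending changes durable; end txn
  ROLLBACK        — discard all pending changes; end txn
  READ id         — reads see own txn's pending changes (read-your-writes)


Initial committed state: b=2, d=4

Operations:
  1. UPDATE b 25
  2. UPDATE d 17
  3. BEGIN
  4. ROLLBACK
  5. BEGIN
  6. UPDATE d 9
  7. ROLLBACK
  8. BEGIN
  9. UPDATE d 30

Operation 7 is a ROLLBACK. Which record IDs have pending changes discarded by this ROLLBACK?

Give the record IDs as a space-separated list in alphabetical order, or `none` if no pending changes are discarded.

Answer: d

Derivation:
Initial committed: {b=2, d=4}
Op 1: UPDATE b=25 (auto-commit; committed b=25)
Op 2: UPDATE d=17 (auto-commit; committed d=17)
Op 3: BEGIN: in_txn=True, pending={}
Op 4: ROLLBACK: discarded pending []; in_txn=False
Op 5: BEGIN: in_txn=True, pending={}
Op 6: UPDATE d=9 (pending; pending now {d=9})
Op 7: ROLLBACK: discarded pending ['d']; in_txn=False
Op 8: BEGIN: in_txn=True, pending={}
Op 9: UPDATE d=30 (pending; pending now {d=30})
ROLLBACK at op 7 discards: ['d']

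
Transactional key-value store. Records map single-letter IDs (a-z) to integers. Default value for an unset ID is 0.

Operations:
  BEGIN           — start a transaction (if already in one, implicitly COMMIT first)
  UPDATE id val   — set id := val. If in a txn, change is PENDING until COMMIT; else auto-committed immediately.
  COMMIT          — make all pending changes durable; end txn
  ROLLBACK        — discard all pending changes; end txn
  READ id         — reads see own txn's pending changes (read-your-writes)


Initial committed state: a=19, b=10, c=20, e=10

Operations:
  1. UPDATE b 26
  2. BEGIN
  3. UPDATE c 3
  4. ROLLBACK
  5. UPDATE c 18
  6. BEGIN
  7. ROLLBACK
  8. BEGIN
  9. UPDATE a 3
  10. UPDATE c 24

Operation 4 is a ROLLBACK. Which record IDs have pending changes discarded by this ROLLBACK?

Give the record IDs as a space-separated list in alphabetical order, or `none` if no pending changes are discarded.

Initial committed: {a=19, b=10, c=20, e=10}
Op 1: UPDATE b=26 (auto-commit; committed b=26)
Op 2: BEGIN: in_txn=True, pending={}
Op 3: UPDATE c=3 (pending; pending now {c=3})
Op 4: ROLLBACK: discarded pending ['c']; in_txn=False
Op 5: UPDATE c=18 (auto-commit; committed c=18)
Op 6: BEGIN: in_txn=True, pending={}
Op 7: ROLLBACK: discarded pending []; in_txn=False
Op 8: BEGIN: in_txn=True, pending={}
Op 9: UPDATE a=3 (pending; pending now {a=3})
Op 10: UPDATE c=24 (pending; pending now {a=3, c=24})
ROLLBACK at op 4 discards: ['c']

Answer: c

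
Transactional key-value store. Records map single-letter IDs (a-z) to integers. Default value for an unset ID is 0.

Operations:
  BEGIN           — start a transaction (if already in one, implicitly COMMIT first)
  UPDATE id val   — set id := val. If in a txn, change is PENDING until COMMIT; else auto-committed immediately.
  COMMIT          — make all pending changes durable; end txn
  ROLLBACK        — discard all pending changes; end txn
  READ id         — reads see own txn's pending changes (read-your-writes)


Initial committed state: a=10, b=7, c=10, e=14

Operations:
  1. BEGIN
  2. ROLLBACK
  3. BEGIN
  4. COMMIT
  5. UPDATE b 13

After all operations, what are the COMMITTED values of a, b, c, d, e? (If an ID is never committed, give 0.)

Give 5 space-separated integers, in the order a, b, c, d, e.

Answer: 10 13 10 0 14

Derivation:
Initial committed: {a=10, b=7, c=10, e=14}
Op 1: BEGIN: in_txn=True, pending={}
Op 2: ROLLBACK: discarded pending []; in_txn=False
Op 3: BEGIN: in_txn=True, pending={}
Op 4: COMMIT: merged [] into committed; committed now {a=10, b=7, c=10, e=14}
Op 5: UPDATE b=13 (auto-commit; committed b=13)
Final committed: {a=10, b=13, c=10, e=14}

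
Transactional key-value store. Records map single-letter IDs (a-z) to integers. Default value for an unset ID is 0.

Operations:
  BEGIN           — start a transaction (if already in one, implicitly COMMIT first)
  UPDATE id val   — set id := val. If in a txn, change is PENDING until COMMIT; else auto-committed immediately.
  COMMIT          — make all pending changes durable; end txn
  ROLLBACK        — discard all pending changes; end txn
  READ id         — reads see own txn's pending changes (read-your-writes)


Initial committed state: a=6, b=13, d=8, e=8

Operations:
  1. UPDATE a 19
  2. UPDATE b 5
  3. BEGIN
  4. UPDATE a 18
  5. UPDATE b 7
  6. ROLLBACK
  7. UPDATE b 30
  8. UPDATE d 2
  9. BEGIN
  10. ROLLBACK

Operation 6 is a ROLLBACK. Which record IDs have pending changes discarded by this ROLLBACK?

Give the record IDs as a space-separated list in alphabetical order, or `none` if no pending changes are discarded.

Initial committed: {a=6, b=13, d=8, e=8}
Op 1: UPDATE a=19 (auto-commit; committed a=19)
Op 2: UPDATE b=5 (auto-commit; committed b=5)
Op 3: BEGIN: in_txn=True, pending={}
Op 4: UPDATE a=18 (pending; pending now {a=18})
Op 5: UPDATE b=7 (pending; pending now {a=18, b=7})
Op 6: ROLLBACK: discarded pending ['a', 'b']; in_txn=False
Op 7: UPDATE b=30 (auto-commit; committed b=30)
Op 8: UPDATE d=2 (auto-commit; committed d=2)
Op 9: BEGIN: in_txn=True, pending={}
Op 10: ROLLBACK: discarded pending []; in_txn=False
ROLLBACK at op 6 discards: ['a', 'b']

Answer: a b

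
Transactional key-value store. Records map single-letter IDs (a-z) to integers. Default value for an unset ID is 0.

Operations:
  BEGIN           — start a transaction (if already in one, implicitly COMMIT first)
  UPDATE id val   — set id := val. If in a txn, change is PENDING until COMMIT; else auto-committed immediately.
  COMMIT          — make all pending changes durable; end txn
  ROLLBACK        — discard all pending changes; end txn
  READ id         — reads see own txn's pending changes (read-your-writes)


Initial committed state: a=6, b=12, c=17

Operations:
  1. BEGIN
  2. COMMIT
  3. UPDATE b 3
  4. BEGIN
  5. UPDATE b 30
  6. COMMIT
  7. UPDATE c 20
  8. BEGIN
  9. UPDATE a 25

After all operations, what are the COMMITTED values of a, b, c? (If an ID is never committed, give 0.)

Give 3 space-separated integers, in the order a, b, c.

Answer: 6 30 20

Derivation:
Initial committed: {a=6, b=12, c=17}
Op 1: BEGIN: in_txn=True, pending={}
Op 2: COMMIT: merged [] into committed; committed now {a=6, b=12, c=17}
Op 3: UPDATE b=3 (auto-commit; committed b=3)
Op 4: BEGIN: in_txn=True, pending={}
Op 5: UPDATE b=30 (pending; pending now {b=30})
Op 6: COMMIT: merged ['b'] into committed; committed now {a=6, b=30, c=17}
Op 7: UPDATE c=20 (auto-commit; committed c=20)
Op 8: BEGIN: in_txn=True, pending={}
Op 9: UPDATE a=25 (pending; pending now {a=25})
Final committed: {a=6, b=30, c=20}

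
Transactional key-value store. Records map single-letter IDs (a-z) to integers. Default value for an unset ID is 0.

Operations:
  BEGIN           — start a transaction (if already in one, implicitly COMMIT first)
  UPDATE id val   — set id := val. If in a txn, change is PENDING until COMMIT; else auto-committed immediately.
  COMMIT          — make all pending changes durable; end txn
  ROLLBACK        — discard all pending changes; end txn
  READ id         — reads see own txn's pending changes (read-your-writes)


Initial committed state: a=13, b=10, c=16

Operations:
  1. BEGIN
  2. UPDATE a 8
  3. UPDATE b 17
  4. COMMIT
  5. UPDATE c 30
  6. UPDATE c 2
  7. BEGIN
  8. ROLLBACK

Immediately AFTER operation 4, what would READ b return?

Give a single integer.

Initial committed: {a=13, b=10, c=16}
Op 1: BEGIN: in_txn=True, pending={}
Op 2: UPDATE a=8 (pending; pending now {a=8})
Op 3: UPDATE b=17 (pending; pending now {a=8, b=17})
Op 4: COMMIT: merged ['a', 'b'] into committed; committed now {a=8, b=17, c=16}
After op 4: visible(b) = 17 (pending={}, committed={a=8, b=17, c=16})

Answer: 17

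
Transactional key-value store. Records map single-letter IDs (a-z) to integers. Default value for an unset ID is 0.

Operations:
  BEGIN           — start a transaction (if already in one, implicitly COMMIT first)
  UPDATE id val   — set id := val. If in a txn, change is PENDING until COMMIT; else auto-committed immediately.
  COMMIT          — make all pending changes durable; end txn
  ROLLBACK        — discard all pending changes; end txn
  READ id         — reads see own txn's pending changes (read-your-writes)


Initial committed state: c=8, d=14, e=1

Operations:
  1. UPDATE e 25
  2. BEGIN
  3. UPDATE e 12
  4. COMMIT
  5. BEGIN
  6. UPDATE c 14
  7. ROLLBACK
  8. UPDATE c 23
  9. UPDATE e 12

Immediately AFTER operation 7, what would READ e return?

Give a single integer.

Initial committed: {c=8, d=14, e=1}
Op 1: UPDATE e=25 (auto-commit; committed e=25)
Op 2: BEGIN: in_txn=True, pending={}
Op 3: UPDATE e=12 (pending; pending now {e=12})
Op 4: COMMIT: merged ['e'] into committed; committed now {c=8, d=14, e=12}
Op 5: BEGIN: in_txn=True, pending={}
Op 6: UPDATE c=14 (pending; pending now {c=14})
Op 7: ROLLBACK: discarded pending ['c']; in_txn=False
After op 7: visible(e) = 12 (pending={}, committed={c=8, d=14, e=12})

Answer: 12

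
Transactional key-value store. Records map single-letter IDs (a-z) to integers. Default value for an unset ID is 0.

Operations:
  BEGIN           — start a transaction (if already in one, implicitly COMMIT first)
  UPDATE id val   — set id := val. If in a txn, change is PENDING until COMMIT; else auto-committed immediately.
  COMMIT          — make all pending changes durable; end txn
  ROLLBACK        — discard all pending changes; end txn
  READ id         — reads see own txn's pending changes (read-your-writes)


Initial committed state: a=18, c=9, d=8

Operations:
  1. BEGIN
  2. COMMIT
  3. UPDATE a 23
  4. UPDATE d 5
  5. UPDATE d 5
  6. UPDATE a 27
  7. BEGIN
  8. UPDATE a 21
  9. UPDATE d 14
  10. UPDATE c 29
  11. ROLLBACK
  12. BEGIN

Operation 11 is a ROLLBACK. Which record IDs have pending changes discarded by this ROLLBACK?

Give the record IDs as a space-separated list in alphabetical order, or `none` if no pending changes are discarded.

Answer: a c d

Derivation:
Initial committed: {a=18, c=9, d=8}
Op 1: BEGIN: in_txn=True, pending={}
Op 2: COMMIT: merged [] into committed; committed now {a=18, c=9, d=8}
Op 3: UPDATE a=23 (auto-commit; committed a=23)
Op 4: UPDATE d=5 (auto-commit; committed d=5)
Op 5: UPDATE d=5 (auto-commit; committed d=5)
Op 6: UPDATE a=27 (auto-commit; committed a=27)
Op 7: BEGIN: in_txn=True, pending={}
Op 8: UPDATE a=21 (pending; pending now {a=21})
Op 9: UPDATE d=14 (pending; pending now {a=21, d=14})
Op 10: UPDATE c=29 (pending; pending now {a=21, c=29, d=14})
Op 11: ROLLBACK: discarded pending ['a', 'c', 'd']; in_txn=False
Op 12: BEGIN: in_txn=True, pending={}
ROLLBACK at op 11 discards: ['a', 'c', 'd']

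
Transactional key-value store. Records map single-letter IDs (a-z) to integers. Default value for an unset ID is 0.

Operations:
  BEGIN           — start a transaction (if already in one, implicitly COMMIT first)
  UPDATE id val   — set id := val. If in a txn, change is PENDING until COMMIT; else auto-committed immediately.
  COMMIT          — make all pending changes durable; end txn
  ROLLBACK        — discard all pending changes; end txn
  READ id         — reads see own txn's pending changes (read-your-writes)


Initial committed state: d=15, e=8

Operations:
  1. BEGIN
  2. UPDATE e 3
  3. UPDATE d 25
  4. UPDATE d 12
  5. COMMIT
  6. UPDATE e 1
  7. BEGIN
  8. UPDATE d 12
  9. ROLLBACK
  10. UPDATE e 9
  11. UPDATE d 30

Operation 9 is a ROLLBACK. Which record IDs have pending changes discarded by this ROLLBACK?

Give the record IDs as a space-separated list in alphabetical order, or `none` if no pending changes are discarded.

Answer: d

Derivation:
Initial committed: {d=15, e=8}
Op 1: BEGIN: in_txn=True, pending={}
Op 2: UPDATE e=3 (pending; pending now {e=3})
Op 3: UPDATE d=25 (pending; pending now {d=25, e=3})
Op 4: UPDATE d=12 (pending; pending now {d=12, e=3})
Op 5: COMMIT: merged ['d', 'e'] into committed; committed now {d=12, e=3}
Op 6: UPDATE e=1 (auto-commit; committed e=1)
Op 7: BEGIN: in_txn=True, pending={}
Op 8: UPDATE d=12 (pending; pending now {d=12})
Op 9: ROLLBACK: discarded pending ['d']; in_txn=False
Op 10: UPDATE e=9 (auto-commit; committed e=9)
Op 11: UPDATE d=30 (auto-commit; committed d=30)
ROLLBACK at op 9 discards: ['d']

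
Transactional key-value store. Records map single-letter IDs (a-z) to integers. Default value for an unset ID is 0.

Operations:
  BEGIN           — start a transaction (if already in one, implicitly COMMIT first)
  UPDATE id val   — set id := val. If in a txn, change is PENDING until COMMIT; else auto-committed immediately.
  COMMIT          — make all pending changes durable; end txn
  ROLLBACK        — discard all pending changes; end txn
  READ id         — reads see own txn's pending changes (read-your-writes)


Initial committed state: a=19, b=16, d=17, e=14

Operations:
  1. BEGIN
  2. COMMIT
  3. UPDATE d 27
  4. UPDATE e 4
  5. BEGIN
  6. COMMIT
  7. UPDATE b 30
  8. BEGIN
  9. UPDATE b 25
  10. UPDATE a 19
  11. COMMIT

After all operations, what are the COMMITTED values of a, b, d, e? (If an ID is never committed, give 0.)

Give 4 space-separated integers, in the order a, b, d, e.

Initial committed: {a=19, b=16, d=17, e=14}
Op 1: BEGIN: in_txn=True, pending={}
Op 2: COMMIT: merged [] into committed; committed now {a=19, b=16, d=17, e=14}
Op 3: UPDATE d=27 (auto-commit; committed d=27)
Op 4: UPDATE e=4 (auto-commit; committed e=4)
Op 5: BEGIN: in_txn=True, pending={}
Op 6: COMMIT: merged [] into committed; committed now {a=19, b=16, d=27, e=4}
Op 7: UPDATE b=30 (auto-commit; committed b=30)
Op 8: BEGIN: in_txn=True, pending={}
Op 9: UPDATE b=25 (pending; pending now {b=25})
Op 10: UPDATE a=19 (pending; pending now {a=19, b=25})
Op 11: COMMIT: merged ['a', 'b'] into committed; committed now {a=19, b=25, d=27, e=4}
Final committed: {a=19, b=25, d=27, e=4}

Answer: 19 25 27 4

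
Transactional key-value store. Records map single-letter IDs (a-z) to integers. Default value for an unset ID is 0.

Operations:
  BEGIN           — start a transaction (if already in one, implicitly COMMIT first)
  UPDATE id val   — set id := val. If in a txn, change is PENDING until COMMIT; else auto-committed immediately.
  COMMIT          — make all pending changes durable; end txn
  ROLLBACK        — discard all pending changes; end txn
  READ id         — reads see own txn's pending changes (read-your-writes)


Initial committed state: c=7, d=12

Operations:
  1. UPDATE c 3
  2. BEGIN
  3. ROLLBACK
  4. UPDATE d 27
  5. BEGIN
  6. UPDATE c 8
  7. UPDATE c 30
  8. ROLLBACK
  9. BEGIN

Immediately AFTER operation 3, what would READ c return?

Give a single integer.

Initial committed: {c=7, d=12}
Op 1: UPDATE c=3 (auto-commit; committed c=3)
Op 2: BEGIN: in_txn=True, pending={}
Op 3: ROLLBACK: discarded pending []; in_txn=False
After op 3: visible(c) = 3 (pending={}, committed={c=3, d=12})

Answer: 3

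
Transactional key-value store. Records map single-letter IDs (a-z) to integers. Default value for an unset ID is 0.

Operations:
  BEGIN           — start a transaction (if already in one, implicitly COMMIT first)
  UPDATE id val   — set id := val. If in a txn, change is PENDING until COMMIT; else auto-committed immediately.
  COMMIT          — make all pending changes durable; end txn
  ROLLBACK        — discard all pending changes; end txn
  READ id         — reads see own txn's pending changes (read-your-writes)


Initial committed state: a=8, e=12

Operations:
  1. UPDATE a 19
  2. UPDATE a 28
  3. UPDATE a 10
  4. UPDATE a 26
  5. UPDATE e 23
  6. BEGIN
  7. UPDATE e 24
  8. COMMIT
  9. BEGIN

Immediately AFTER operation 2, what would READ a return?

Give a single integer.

Answer: 28

Derivation:
Initial committed: {a=8, e=12}
Op 1: UPDATE a=19 (auto-commit; committed a=19)
Op 2: UPDATE a=28 (auto-commit; committed a=28)
After op 2: visible(a) = 28 (pending={}, committed={a=28, e=12})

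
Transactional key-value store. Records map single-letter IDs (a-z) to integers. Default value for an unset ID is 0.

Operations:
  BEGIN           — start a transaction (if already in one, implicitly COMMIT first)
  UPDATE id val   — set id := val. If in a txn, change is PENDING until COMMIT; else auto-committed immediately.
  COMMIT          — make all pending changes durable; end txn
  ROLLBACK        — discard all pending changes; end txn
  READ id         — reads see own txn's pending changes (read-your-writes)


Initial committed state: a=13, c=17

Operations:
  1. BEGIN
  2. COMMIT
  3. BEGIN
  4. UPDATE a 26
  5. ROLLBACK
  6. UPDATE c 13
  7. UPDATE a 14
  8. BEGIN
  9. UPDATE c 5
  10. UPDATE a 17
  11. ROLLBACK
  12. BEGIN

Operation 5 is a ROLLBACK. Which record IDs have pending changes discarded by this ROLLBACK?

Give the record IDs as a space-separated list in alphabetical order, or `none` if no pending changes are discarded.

Answer: a

Derivation:
Initial committed: {a=13, c=17}
Op 1: BEGIN: in_txn=True, pending={}
Op 2: COMMIT: merged [] into committed; committed now {a=13, c=17}
Op 3: BEGIN: in_txn=True, pending={}
Op 4: UPDATE a=26 (pending; pending now {a=26})
Op 5: ROLLBACK: discarded pending ['a']; in_txn=False
Op 6: UPDATE c=13 (auto-commit; committed c=13)
Op 7: UPDATE a=14 (auto-commit; committed a=14)
Op 8: BEGIN: in_txn=True, pending={}
Op 9: UPDATE c=5 (pending; pending now {c=5})
Op 10: UPDATE a=17 (pending; pending now {a=17, c=5})
Op 11: ROLLBACK: discarded pending ['a', 'c']; in_txn=False
Op 12: BEGIN: in_txn=True, pending={}
ROLLBACK at op 5 discards: ['a']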